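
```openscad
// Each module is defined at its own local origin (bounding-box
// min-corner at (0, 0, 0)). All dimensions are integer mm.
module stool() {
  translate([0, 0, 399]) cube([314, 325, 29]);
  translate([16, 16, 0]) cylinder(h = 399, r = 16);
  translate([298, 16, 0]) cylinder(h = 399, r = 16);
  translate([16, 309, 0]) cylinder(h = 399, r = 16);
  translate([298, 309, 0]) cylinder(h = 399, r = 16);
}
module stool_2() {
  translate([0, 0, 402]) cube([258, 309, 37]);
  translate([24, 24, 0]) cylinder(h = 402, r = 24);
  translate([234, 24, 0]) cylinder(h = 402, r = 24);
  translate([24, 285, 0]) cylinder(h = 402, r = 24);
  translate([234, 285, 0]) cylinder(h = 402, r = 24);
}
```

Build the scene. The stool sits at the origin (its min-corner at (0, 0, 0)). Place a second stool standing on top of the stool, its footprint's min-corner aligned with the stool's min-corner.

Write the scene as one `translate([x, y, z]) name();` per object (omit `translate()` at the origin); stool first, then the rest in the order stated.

stool();
translate([0, 0, 428]) stool_2();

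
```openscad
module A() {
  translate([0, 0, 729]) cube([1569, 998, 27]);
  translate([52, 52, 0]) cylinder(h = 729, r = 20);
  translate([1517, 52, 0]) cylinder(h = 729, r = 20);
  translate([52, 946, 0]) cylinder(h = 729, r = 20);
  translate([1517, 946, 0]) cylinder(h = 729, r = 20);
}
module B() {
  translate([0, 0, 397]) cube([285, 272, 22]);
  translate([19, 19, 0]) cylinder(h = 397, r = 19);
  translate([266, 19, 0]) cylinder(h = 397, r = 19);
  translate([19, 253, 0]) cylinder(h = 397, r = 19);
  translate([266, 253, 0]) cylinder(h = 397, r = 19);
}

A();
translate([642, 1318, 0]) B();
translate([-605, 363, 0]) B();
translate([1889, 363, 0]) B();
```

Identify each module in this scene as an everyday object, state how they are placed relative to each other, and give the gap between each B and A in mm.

Each stool's nearest face is 320 mm from the table's bounding box.

A is a table. B is a stool. Three stools sit around the table at the +y, −x, +x sides. The gap between each stool and the table is 320 mm.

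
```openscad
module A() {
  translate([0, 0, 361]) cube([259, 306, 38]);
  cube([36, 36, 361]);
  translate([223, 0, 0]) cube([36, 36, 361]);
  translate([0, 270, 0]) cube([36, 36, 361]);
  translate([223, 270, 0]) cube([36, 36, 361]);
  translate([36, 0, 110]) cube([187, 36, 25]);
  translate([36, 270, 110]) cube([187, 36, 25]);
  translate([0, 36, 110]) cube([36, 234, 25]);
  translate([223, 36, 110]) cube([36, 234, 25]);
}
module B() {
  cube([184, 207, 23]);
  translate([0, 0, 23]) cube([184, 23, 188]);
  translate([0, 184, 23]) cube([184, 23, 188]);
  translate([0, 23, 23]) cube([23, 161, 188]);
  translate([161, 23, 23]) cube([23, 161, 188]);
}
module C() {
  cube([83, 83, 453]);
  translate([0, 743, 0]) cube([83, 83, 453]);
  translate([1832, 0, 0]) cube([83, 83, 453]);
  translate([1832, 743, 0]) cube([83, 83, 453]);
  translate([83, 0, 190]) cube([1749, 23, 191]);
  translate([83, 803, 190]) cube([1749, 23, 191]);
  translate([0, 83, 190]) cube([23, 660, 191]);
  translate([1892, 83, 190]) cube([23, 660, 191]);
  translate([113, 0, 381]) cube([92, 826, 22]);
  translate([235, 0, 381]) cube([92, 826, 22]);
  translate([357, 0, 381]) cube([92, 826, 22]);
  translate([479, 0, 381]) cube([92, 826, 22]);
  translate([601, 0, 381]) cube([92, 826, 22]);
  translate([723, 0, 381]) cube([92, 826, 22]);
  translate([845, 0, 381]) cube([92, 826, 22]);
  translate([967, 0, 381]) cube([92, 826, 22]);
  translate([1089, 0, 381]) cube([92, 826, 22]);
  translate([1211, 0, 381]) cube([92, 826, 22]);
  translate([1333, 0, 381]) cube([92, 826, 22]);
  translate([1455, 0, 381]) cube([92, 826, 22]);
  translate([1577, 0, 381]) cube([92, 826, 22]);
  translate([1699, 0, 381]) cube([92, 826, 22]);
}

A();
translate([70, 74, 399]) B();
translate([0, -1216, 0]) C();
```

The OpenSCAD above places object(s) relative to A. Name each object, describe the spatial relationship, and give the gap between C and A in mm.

The bed frame's nearest face is 390 mm from the stool's −y face.

A is a stool. B is an open box. C is a bed frame. The open box is on top of the stool. The bed frame is on the floor beside the stool on its −y side. The gap between the bed frame and the stool is 390 mm.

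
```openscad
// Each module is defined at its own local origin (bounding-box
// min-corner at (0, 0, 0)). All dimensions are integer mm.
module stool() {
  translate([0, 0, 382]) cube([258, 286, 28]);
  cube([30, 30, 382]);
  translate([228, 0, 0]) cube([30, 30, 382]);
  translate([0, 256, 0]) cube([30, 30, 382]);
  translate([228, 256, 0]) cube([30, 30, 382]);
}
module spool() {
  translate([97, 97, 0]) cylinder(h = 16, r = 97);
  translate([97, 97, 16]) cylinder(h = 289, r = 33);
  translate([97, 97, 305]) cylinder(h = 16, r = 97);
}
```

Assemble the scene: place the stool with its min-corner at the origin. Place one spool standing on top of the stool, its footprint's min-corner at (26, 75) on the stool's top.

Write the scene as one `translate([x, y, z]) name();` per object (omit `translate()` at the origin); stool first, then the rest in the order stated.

stool();
translate([26, 75, 410]) spool();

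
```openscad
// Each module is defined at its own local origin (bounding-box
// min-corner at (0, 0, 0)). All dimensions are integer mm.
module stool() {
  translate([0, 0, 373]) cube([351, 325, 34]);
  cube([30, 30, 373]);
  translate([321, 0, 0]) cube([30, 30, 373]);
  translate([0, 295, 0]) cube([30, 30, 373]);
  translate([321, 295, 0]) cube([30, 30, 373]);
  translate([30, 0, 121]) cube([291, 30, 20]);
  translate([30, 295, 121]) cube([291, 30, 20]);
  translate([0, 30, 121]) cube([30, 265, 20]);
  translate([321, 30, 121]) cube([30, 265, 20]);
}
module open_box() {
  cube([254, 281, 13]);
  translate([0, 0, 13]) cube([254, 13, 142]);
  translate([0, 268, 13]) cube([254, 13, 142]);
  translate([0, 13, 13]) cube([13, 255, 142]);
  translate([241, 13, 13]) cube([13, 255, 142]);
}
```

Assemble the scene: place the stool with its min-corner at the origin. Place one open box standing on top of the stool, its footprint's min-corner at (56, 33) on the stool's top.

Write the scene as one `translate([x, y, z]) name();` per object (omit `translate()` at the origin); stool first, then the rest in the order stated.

stool();
translate([56, 33, 407]) open_box();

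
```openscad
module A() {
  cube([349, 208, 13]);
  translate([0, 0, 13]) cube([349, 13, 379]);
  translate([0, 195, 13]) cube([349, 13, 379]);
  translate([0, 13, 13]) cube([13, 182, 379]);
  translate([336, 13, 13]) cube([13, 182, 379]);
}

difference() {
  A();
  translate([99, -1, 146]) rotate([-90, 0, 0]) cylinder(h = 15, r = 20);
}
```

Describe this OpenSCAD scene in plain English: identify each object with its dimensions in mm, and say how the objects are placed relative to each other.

A is an open storage box with external size 349×208×392 mm and wall thickness 13 mm (the base is also 13 mm thick). The base covers the whole footprint; the four walls stand on the base, with the y-facing walls full-width and the x-facing walls fitting between their inner faces.

The open box has a circular hole of radius 20 mm through its front wall, centred at (x = 99, z = 146).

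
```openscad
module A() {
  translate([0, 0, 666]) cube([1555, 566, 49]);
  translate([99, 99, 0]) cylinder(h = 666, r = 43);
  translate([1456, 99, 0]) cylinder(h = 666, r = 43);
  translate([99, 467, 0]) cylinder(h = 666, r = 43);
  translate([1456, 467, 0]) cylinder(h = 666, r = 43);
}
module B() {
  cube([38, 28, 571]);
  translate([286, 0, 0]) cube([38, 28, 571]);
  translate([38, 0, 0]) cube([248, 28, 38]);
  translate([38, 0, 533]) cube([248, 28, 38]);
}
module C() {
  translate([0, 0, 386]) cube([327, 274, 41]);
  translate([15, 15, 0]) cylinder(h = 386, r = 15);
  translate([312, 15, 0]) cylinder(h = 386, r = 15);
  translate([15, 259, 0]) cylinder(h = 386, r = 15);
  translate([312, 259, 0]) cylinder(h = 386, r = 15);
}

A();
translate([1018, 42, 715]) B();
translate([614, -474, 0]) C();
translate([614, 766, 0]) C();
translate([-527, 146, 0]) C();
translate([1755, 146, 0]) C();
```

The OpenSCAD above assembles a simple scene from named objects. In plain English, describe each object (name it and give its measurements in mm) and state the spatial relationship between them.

A is a rectangular dining table. The top is 1555×566×49 mm with its upper surface at z = 715 mm. It stands on four round legs of 86 mm diameter, each leg's bounding box inset 56 mm from the nearest pair of top edges, running from the floor to the underside of the top.

B is a rectangular picture frame lying in the x–z plane (depth along y). The opening is 248 mm wide (x) by 495 mm tall (z), surrounded by a border 38 mm wide on all four sides. The frame is 28 mm deep and is made of two full-height vertical stiles with two horizontal rails fitted between them.

C is a simple wooden stool: a rectangular seat 327 mm (x) by 274 mm (y), 41 mm thick, top face at z = 427 mm, on four round legs, each 30 mm in diameter. The legs rest on z = 0, each leg's axis is inset half a diameter from the nearest pair of seat edges (so the leg's bounding box is flush with the corner).

The picture frame is on top of the table. Four stools sit around the table at the −y, +y, −x, +x sides.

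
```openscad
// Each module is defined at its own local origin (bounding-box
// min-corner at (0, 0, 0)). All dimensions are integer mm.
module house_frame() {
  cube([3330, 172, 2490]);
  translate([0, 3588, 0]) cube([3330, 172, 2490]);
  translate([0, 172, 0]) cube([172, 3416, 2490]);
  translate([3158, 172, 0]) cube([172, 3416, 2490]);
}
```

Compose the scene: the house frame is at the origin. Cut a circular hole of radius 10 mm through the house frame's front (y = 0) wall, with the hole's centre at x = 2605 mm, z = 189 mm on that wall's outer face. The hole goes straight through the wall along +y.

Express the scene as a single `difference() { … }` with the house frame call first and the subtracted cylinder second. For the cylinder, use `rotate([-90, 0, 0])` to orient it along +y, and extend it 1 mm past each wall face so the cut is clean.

difference() {
  house_frame();
  translate([2605, -1, 189]) rotate([-90, 0, 0]) cylinder(h = 174, r = 10);
}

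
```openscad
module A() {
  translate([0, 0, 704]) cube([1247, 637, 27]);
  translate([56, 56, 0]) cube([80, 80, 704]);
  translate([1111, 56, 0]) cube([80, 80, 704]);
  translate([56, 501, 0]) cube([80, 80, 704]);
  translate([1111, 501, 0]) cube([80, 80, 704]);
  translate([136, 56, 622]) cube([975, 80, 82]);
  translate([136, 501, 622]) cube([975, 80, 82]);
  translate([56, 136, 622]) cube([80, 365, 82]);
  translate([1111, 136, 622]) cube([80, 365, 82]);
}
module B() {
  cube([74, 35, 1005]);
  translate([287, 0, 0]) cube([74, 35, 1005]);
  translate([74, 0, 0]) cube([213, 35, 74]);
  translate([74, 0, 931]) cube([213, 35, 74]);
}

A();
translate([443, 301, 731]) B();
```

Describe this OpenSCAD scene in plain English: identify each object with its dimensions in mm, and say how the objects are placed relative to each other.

A is a rectangular dining table. The top is 1247×637×27 mm with its upper surface at z = 731 mm. It stands on four 80×80 mm square legs, each inset 56 mm from the nearest pair of top edges, running from the floor to the underside of the top. Four apron rails, 80 mm thick and 82 mm tall, run between adjacent legs with their top edges flush with the underside of the top and their outer faces flush with the legs' outer faces.

B is a rectangular picture frame lying in the x–z plane (depth along y). The opening is 213 mm wide (x) by 857 mm tall (z), surrounded by a border 74 mm wide on all four sides. The frame is 35 mm deep and is made of two full-height vertical stiles with two horizontal rails fitted between them.

The picture frame is on top of the table, centred.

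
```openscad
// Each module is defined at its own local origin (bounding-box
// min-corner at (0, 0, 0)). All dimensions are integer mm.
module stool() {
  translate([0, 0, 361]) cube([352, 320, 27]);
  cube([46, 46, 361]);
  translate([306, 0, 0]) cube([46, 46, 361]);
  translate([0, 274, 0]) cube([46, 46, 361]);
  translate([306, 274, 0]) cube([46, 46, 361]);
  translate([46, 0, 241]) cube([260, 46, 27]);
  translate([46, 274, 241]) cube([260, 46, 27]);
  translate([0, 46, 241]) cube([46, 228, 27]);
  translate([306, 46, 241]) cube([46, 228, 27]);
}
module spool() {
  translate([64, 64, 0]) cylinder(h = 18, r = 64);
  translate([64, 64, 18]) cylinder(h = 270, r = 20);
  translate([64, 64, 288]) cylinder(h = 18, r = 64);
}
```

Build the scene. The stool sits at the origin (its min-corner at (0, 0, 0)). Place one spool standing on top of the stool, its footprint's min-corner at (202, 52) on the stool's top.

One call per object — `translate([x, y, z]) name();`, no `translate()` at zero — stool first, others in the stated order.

stool();
translate([202, 52, 388]) spool();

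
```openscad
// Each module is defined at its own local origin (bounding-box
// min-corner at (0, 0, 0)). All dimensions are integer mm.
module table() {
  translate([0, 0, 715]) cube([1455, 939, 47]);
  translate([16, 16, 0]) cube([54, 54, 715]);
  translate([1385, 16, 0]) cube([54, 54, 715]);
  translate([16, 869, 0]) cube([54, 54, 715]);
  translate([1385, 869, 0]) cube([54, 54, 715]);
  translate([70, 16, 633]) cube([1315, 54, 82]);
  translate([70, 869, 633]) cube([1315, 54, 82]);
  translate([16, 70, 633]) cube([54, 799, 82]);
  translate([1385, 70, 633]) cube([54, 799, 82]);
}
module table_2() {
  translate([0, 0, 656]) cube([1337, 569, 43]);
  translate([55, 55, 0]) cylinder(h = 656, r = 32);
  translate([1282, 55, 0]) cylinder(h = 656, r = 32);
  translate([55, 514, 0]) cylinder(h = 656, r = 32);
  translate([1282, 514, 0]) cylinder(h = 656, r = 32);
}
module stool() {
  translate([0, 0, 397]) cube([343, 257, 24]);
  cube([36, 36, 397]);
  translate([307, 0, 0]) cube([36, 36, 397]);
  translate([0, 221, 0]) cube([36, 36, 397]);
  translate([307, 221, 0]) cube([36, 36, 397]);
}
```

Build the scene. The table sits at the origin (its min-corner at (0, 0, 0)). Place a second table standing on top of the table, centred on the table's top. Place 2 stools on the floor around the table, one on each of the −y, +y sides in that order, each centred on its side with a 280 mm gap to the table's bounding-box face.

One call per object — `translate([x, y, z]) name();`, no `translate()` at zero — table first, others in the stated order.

table();
translate([59, 185, 762]) table_2();
translate([556, -537, 0]) stool();
translate([556, 1219, 0]) stool();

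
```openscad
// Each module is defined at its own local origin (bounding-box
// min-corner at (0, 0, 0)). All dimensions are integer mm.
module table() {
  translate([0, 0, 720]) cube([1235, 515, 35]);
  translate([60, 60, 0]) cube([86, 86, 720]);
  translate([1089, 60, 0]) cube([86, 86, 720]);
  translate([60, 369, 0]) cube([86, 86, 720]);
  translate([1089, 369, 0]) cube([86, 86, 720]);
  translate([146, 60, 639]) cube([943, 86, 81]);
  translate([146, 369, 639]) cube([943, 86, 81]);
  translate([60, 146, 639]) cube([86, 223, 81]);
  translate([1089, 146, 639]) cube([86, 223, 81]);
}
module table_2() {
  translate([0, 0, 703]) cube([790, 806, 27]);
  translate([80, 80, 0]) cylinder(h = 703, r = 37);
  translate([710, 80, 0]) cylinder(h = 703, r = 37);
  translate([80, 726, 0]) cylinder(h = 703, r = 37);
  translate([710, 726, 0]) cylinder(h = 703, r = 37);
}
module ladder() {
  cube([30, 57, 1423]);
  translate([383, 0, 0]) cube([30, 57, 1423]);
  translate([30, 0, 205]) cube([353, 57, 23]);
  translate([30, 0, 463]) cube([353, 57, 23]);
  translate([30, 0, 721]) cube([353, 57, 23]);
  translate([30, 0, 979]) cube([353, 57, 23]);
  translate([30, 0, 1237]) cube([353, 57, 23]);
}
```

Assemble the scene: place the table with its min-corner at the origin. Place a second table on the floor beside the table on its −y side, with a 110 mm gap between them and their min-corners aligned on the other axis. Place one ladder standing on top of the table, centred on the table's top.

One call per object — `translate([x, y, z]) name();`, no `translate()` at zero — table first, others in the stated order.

table();
translate([0, -916, 0]) table_2();
translate([411, 229, 755]) ladder();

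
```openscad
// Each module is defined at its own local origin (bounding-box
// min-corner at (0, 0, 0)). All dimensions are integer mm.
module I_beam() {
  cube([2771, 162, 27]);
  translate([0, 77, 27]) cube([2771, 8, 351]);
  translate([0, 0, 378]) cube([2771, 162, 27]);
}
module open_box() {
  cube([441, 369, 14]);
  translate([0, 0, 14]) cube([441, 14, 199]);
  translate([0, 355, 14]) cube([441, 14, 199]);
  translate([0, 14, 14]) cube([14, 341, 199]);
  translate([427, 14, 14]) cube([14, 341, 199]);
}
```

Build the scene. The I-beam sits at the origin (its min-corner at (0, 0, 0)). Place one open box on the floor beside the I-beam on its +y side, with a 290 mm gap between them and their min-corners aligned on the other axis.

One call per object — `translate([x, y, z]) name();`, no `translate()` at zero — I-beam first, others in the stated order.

I_beam();
translate([0, 452, 0]) open_box();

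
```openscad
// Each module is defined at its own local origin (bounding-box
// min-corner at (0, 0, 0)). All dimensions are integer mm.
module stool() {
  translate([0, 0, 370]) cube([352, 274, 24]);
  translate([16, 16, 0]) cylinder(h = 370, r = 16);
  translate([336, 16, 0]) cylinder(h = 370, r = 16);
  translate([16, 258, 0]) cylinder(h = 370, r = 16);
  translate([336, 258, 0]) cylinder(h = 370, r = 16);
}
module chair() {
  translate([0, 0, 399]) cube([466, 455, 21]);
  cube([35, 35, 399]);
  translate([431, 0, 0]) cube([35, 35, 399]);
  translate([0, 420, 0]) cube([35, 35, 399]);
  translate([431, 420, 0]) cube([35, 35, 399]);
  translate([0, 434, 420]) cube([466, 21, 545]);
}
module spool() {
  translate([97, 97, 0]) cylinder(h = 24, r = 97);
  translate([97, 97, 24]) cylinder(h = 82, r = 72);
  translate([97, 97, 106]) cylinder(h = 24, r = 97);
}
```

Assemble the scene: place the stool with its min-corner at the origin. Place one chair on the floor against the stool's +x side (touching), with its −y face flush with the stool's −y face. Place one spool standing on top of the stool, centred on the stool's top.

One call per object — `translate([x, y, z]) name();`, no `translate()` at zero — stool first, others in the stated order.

stool();
translate([352, 0, 0]) chair();
translate([79, 40, 394]) spool();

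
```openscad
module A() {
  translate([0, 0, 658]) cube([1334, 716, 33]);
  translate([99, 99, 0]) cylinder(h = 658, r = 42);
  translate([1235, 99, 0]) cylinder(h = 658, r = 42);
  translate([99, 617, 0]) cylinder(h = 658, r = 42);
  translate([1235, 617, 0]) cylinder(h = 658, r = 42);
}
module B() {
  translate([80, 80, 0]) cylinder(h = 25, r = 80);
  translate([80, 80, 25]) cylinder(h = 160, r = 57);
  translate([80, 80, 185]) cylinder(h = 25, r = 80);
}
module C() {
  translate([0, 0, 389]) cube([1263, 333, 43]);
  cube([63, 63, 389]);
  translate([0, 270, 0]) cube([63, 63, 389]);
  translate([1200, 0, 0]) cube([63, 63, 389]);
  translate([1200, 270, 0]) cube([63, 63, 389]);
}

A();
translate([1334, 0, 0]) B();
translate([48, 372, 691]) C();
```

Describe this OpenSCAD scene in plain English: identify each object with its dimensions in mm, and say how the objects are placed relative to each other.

A is a table: top 1334 mm (x) × 716 mm (y), 33 mm thick, upper face at z = 691 mm, on four round legs of 84 mm diameter, each leg's bounding box inset 57 mm from the nearest pair of top edges, running from z = 0 to the bottom of the top.

B is a spool: two coaxial disc flanges of radius 80 mm and thickness 25 mm, joined by a core cylinder of radius 57 mm and height 160 mm. The lower flange rests on z = 0 and the three cylinders share a vertical axis.

C is a long wooden bench with a 1263 mm (x) × 333 mm (y) seat, 43 mm thick, its top surface 432 mm above the floor. Four 63 mm square legs at the seat corners, flush with the edges, run from z = 0 to the seat underside.

The spool is against the table's +x side, with their −y faces flush. The bench is on top of the table.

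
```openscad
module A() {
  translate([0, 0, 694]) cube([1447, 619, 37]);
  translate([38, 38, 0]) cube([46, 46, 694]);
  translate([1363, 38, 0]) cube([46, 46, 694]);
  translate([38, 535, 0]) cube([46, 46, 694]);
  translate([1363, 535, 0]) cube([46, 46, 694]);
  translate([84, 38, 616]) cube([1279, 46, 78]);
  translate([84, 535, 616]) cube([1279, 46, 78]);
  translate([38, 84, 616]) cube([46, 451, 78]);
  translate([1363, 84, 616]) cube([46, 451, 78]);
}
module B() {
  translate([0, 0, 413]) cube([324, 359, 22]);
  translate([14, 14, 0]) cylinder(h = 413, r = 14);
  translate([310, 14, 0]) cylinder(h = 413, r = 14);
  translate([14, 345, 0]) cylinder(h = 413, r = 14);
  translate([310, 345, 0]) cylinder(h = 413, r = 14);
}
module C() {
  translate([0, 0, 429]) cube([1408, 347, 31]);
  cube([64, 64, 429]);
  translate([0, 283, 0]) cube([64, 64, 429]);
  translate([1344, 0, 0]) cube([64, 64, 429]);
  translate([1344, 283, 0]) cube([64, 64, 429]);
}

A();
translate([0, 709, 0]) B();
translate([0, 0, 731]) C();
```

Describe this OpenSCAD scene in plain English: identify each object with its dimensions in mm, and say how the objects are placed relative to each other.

A is a table with a 1447×619 mm rectangular top, 37 mm thick, top surface at z = 731 mm, supported by four 46×46 mm square legs, each inset 38 mm from the nearest pair of top edges, running from the floor. Four apron rails, 46 mm thick and 78 mm tall, run between adjacent legs with their top edges flush with the underside of the top and their outer faces flush with the legs' outer faces.

B is a four-legged stool. The seat is 324×359 mm, 22 mm thick, top at z = 435 mm. It stands on four round legs, each 28 mm in diameter, from z = 0 to the seat underside, each leg's axis is inset half a diameter from the nearest pair of seat edges (so the leg's bounding box is flush with the corner).

C is a long wooden bench with a 1408 mm (x) × 347 mm (y) seat, 31 mm thick, its top surface 460 mm above the floor. Four 64 mm square legs at the seat corners, flush with the edges, run from z = 0 to the seat underside.

The stool is on the floor beside the table on its +y side. The bench is on top of the table.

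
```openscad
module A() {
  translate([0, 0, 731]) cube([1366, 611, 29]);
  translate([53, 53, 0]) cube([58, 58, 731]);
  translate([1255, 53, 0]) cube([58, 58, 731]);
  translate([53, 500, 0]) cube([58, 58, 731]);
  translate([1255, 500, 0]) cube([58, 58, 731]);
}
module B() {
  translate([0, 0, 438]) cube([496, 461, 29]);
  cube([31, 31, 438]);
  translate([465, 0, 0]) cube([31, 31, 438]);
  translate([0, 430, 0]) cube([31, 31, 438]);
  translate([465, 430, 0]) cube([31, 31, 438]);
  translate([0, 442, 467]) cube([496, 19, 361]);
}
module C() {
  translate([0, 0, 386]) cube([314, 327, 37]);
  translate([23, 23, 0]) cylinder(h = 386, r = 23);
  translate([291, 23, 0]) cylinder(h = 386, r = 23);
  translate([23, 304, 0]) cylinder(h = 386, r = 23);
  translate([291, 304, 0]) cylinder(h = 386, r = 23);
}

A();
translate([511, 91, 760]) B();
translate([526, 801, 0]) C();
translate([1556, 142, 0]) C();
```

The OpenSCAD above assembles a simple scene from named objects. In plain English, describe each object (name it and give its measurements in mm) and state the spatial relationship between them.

A is a table with a 1366×611 mm rectangular top, 29 mm thick, top surface at z = 760 mm, supported by four 58×58 mm square legs, each inset 53 mm from the nearest pair of top edges, running from the floor.

B is a chair. The seat is a 496×461×29 mm slab with its top at z = 467 mm, on four 31×31 mm corner legs (flush with the seat edges, standing on z = 0). A flat backrest 19 mm thick, 361 mm tall, spans the full seat width and rises from the seat top along its +y edge, rear face flush with the rear of the seat.

C is a four-legged stool. The seat is 314×327 mm, 37 mm thick, top at z = 423 mm. It stands on four round legs, each 46 mm in diameter, from z = 0 to the seat underside, each leg's axis is inset half a diameter from the nearest pair of seat edges (so the leg's bounding box is flush with the corner).

The chair is on top of the table. Two stools sit around the table at the +y, +x sides.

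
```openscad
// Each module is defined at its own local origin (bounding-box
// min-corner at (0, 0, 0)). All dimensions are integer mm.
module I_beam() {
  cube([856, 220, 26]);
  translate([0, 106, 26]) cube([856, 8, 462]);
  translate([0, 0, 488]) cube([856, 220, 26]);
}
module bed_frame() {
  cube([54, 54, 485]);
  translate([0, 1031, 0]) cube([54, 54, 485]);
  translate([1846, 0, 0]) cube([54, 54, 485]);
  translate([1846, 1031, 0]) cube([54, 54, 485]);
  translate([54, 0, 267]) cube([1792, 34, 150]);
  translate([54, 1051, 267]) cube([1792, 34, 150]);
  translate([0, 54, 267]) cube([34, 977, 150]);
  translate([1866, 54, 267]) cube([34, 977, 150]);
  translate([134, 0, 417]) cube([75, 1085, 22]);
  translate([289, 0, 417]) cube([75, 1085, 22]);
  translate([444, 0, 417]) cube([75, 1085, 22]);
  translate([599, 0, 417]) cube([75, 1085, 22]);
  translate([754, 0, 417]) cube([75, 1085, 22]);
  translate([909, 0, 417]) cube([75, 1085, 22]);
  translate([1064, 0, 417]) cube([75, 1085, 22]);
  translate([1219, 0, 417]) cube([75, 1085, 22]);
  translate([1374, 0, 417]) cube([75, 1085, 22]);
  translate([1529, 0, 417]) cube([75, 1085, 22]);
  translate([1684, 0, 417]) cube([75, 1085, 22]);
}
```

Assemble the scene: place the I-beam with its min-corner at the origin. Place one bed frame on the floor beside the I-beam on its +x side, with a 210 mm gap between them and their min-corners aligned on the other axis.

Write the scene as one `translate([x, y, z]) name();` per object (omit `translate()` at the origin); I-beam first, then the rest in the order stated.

I_beam();
translate([1066, 0, 0]) bed_frame();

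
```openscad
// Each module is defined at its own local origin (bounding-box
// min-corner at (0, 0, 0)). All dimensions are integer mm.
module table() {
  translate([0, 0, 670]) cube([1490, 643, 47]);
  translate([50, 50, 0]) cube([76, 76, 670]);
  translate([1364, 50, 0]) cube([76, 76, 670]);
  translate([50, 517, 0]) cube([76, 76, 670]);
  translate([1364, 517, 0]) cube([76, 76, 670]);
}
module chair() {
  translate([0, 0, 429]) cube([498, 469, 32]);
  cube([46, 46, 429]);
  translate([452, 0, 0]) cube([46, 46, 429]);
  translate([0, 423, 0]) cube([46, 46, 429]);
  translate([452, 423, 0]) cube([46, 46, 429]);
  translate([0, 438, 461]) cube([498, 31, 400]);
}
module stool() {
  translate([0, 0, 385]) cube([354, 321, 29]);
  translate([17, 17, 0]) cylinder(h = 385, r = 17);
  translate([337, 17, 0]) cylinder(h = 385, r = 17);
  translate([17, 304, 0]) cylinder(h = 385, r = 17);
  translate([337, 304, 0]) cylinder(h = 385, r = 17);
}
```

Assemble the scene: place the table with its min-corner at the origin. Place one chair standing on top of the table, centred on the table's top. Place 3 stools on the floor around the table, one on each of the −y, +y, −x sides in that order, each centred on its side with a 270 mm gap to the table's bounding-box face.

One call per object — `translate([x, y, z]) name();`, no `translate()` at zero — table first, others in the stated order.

table();
translate([496, 87, 717]) chair();
translate([568, -591, 0]) stool();
translate([568, 913, 0]) stool();
translate([-624, 161, 0]) stool();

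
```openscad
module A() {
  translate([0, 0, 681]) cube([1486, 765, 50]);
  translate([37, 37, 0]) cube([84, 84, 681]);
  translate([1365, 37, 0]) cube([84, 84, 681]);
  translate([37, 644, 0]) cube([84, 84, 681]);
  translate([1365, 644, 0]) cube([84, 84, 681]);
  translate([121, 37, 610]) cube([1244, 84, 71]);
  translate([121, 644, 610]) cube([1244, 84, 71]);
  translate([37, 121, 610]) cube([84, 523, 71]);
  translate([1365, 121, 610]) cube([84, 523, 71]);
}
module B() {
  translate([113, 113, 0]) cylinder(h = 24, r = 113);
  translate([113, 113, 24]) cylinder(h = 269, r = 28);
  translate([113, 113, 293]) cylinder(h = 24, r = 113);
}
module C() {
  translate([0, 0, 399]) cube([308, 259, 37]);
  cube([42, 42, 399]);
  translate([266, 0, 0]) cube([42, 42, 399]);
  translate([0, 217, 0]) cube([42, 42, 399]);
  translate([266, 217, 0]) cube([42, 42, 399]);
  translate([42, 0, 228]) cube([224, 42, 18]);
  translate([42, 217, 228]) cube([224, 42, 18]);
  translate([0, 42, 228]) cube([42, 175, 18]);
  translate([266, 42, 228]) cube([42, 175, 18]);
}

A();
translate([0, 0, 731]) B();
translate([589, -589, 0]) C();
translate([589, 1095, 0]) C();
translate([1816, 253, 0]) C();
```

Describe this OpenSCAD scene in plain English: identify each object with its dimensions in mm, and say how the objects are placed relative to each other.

A is a table: top 1486 mm (x) × 765 mm (y), 50 mm thick, upper face at z = 731 mm, on four 84×84 mm square legs, each inset 37 mm from the nearest pair of top edges, running from z = 0 to the bottom of the top. Four apron rails, 84 mm thick and 71 mm tall, run between adjacent legs with their top edges flush with the underside of the top and their outer faces flush with the legs' outer faces.

B is a spool: two coaxial disc flanges of radius 113 mm and thickness 24 mm, joined by a core cylinder of radius 28 mm and height 269 mm. The lower flange rests on z = 0 and the three cylinders share a vertical axis.

C is a four-legged stool. The seat is 308×259 mm, 37 mm thick, top at z = 436 mm. It stands on four square legs, each 42×42 mm in cross-section, from z = 0 to the seat underside, each flush with a corner of the seat. Four stretchers, 42 mm wide and 18 mm tall, connect adjacent legs with their undersides at z = 228 mm, each running between the inner faces of the legs it joins and aligned with the legs' outer faces on the other axis.

The spool is on top of the table. Three stools sit around the table at the −y, +y, +x sides.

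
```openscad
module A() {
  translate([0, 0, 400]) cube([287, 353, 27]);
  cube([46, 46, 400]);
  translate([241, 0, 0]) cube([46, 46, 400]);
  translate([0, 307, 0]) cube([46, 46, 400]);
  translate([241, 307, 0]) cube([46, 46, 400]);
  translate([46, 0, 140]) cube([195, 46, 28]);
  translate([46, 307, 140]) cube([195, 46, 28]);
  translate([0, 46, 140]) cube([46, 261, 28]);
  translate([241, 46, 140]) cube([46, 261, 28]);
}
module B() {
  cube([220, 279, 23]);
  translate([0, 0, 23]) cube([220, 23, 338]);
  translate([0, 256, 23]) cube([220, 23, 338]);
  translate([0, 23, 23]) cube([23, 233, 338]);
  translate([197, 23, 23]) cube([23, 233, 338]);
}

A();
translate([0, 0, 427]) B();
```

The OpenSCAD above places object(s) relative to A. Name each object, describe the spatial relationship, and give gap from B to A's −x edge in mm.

The open box's min-x is at 0; the stool's min-x is 0; gap = 0 mm.

A is a stool. B is an open box. The open box is on top of the stool. The gap from the open box to the stool's −x edge is 0 mm.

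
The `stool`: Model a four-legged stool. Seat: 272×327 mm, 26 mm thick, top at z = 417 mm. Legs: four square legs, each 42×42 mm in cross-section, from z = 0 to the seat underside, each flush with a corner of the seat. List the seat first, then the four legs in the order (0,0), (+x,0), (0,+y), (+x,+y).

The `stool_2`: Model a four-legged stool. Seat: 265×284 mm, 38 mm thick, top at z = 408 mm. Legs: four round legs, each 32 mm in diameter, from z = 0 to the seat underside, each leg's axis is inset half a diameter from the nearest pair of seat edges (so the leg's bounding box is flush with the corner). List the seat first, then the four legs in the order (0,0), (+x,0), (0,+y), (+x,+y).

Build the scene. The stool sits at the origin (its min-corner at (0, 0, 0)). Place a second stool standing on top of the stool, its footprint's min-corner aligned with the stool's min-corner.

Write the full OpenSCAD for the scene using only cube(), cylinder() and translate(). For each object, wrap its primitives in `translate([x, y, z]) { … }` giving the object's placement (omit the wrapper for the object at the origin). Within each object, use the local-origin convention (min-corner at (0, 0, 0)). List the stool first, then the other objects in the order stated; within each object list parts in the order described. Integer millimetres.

translate([0, 0, 391]) cube([272, 327, 26]);
cube([42, 42, 391]);
translate([230, 0, 0]) cube([42, 42, 391]);
translate([0, 285, 0]) cube([42, 42, 391]);
translate([230, 285, 0]) cube([42, 42, 391]);
translate([0, 0, 417]) {
  translate([0, 0, 370]) cube([265, 284, 38]);
  translate([16, 16, 0]) cylinder(h = 370, r = 16);
  translate([249, 16, 0]) cylinder(h = 370, r = 16);
  translate([16, 268, 0]) cylinder(h = 370, r = 16);
  translate([249, 268, 0]) cylinder(h = 370, r = 16);
}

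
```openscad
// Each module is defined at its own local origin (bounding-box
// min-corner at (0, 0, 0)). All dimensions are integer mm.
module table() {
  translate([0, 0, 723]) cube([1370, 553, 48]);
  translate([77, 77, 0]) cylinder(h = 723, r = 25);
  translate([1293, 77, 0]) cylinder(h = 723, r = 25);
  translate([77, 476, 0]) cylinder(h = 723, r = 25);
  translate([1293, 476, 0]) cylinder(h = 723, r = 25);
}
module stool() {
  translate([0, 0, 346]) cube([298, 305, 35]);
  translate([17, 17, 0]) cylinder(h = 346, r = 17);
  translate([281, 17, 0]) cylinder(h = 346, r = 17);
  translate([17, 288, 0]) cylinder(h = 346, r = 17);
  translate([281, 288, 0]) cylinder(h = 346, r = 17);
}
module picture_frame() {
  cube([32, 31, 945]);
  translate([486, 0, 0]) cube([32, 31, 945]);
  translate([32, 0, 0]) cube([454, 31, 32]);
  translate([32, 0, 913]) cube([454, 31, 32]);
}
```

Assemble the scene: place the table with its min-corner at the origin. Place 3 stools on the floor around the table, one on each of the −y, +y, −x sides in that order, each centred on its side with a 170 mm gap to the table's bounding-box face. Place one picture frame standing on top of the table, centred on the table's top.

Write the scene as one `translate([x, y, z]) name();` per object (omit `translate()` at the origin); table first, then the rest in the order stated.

table();
translate([536, -475, 0]) stool();
translate([536, 723, 0]) stool();
translate([-468, 124, 0]) stool();
translate([426, 261, 771]) picture_frame();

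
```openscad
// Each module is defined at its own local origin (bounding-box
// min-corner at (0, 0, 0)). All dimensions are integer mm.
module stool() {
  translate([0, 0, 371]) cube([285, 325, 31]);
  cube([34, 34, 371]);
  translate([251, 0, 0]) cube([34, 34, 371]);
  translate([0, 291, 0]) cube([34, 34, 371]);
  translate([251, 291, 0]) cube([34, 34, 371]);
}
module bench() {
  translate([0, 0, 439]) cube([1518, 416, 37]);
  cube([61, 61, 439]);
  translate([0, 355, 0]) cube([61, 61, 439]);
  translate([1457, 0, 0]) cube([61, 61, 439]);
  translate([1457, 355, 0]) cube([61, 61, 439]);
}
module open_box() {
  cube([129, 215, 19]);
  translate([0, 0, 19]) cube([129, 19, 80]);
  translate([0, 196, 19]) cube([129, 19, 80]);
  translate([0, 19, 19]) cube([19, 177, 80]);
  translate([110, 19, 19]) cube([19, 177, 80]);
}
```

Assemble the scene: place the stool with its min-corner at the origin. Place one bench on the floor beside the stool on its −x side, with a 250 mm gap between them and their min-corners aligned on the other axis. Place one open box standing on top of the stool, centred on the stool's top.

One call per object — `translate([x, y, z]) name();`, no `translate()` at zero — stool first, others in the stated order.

stool();
translate([-1768, 0, 0]) bench();
translate([78, 55, 402]) open_box();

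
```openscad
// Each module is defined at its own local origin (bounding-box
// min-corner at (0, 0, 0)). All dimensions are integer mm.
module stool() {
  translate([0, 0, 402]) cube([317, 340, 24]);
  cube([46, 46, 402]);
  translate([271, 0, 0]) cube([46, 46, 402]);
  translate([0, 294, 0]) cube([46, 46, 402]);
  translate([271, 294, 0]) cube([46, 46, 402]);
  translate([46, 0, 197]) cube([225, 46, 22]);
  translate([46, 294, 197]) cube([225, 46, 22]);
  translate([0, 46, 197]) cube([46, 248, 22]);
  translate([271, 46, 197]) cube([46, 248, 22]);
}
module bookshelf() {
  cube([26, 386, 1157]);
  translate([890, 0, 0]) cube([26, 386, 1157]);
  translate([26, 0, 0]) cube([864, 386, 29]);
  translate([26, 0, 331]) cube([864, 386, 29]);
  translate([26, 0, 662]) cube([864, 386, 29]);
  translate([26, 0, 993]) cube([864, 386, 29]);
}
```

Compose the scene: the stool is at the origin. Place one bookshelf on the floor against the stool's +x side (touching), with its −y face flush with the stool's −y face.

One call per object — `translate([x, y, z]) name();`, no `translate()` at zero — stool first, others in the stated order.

stool();
translate([317, 0, 0]) bookshelf();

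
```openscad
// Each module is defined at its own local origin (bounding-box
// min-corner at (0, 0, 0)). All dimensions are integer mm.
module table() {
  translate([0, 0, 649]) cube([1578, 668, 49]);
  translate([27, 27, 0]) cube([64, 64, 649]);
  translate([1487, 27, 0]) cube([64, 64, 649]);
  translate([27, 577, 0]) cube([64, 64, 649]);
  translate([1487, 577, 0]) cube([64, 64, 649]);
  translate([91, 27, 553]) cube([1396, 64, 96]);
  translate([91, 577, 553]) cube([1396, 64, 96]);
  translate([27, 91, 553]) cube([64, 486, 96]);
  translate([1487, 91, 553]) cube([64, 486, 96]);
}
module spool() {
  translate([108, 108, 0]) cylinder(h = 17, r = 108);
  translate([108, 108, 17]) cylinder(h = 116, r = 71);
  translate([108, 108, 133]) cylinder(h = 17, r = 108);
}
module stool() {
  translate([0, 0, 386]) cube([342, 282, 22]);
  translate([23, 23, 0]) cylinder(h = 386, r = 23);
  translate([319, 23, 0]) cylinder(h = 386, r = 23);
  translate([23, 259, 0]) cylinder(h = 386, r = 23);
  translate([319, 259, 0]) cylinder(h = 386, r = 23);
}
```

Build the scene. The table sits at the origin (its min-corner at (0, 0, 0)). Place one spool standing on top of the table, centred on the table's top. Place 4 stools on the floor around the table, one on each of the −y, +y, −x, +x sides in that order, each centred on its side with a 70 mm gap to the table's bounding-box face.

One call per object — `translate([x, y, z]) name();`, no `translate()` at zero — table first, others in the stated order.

table();
translate([681, 226, 698]) spool();
translate([618, -352, 0]) stool();
translate([618, 738, 0]) stool();
translate([-412, 193, 0]) stool();
translate([1648, 193, 0]) stool();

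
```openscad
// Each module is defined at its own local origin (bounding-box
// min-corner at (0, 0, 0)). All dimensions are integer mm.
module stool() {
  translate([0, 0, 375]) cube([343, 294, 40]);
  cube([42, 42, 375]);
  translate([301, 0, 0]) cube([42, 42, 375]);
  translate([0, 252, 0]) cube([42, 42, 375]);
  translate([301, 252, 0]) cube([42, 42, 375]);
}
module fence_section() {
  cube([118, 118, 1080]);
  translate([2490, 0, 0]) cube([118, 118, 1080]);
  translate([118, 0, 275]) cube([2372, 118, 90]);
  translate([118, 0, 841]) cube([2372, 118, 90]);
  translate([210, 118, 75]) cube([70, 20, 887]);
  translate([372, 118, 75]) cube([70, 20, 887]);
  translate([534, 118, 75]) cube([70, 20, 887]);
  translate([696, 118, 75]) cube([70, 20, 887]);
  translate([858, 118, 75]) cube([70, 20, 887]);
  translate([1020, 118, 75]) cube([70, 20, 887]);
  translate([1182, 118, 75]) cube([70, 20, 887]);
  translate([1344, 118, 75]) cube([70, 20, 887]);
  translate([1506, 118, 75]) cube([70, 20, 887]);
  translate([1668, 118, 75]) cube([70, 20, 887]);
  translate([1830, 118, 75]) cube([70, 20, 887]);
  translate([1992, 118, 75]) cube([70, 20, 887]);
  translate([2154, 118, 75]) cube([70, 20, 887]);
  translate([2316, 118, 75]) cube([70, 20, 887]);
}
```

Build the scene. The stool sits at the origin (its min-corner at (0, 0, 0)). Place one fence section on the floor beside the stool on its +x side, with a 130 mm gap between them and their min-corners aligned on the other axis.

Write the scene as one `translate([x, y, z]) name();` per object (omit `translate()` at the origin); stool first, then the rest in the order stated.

stool();
translate([473, 0, 0]) fence_section();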